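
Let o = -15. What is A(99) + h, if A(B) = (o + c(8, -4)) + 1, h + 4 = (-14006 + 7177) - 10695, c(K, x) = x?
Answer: -17546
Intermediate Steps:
h = -17528 (h = -4 + ((-14006 + 7177) - 10695) = -4 + (-6829 - 10695) = -4 - 17524 = -17528)
A(B) = -18 (A(B) = (-15 - 4) + 1 = -19 + 1 = -18)
A(99) + h = -18 - 17528 = -17546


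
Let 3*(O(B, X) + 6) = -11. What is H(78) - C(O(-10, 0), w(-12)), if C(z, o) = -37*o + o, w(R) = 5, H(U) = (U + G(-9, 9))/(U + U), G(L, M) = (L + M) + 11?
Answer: 28169/156 ≈ 180.57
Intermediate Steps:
O(B, X) = -29/3 (O(B, X) = -6 + (⅓)*(-11) = -6 - 11/3 = -29/3)
G(L, M) = 11 + L + M
H(U) = (11 + U)/(2*U) (H(U) = (U + (11 - 9 + 9))/(U + U) = (U + 11)/((2*U)) = (11 + U)*(1/(2*U)) = (11 + U)/(2*U))
C(z, o) = -36*o
H(78) - C(O(-10, 0), w(-12)) = (½)*(11 + 78)/78 - (-36)*5 = (½)*(1/78)*89 - 1*(-180) = 89/156 + 180 = 28169/156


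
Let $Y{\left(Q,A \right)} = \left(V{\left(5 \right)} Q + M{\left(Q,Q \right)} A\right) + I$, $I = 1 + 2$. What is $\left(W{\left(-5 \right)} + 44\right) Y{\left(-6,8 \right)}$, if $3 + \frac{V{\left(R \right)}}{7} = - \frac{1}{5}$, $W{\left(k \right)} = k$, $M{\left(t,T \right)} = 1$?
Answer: $\frac{28353}{5} \approx 5670.6$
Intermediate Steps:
$V{\left(R \right)} = - \frac{112}{5}$ ($V{\left(R \right)} = -21 + 7 \left(- \frac{1}{5}\right) = -21 - \frac{7}{5} = - \frac{112}{5}$)
$I = 3$
$Y{\left(Q,A \right)} = 3 + A - \frac{112 Q}{5}$ ($Y{\left(Q,A \right)} = \left(- \frac{112 Q}{5} + 1 A\right) + 3 = \left(- \frac{112 Q}{5} + A\right) + 3 = \left(A - \frac{112 Q}{5}\right) + 3 = 3 + A - \frac{112 Q}{5}$)
$\left(W{\left(-5 \right)} + 44\right) Y{\left(-6,8 \right)} = \left(-5 + 44\right) \left(3 + 8 - - \frac{672}{5}\right) = 39 \left(3 + 8 + \frac{672}{5}\right) = 39 \cdot \frac{727}{5} = \frac{28353}{5}$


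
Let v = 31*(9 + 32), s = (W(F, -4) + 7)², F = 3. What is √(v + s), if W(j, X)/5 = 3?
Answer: 3*√195 ≈ 41.893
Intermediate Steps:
W(j, X) = 15 (W(j, X) = 5*3 = 15)
s = 484 (s = (15 + 7)² = 22² = 484)
v = 1271 (v = 31*41 = 1271)
√(v + s) = √(1271 + 484) = √1755 = 3*√195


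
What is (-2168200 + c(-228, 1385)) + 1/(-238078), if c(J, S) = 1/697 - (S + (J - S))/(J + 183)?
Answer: -5396891131325101/2489105490 ≈ -2.1682e+6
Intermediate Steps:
c(J, S) = 1/697 - J/(183 + J)
(-2168200 + c(-228, 1385)) + 1/(-238078) = (-2168200 + 3*(61 - 232*(-228))/(697*(183 - 228))) + 1/(-238078) = (-2168200 + (3/697)*(61 + 52896)/(-45)) - 1/238078 = (-2168200 + (3/697)*(-1/45)*52957) - 1/238078 = (-2168200 - 52957/10455) - 1/238078 = -22668583957/10455 - 1/238078 = -5396891131325101/2489105490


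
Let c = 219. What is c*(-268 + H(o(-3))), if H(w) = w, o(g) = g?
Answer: -59349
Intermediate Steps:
c*(-268 + H(o(-3))) = 219*(-268 - 3) = 219*(-271) = -59349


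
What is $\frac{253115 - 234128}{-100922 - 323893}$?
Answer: $- \frac{6329}{141605} \approx -0.044695$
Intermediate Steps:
$\frac{253115 - 234128}{-100922 - 323893} = \frac{18987}{-424815} = 18987 \left(- \frac{1}{424815}\right) = - \frac{6329}{141605}$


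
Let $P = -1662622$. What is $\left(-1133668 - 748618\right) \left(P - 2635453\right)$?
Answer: $8090206399450$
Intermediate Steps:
$\left(-1133668 - 748618\right) \left(P - 2635453\right) = \left(-1133668 - 748618\right) \left(-1662622 - 2635453\right) = \left(-1882286\right) \left(-4298075\right) = 8090206399450$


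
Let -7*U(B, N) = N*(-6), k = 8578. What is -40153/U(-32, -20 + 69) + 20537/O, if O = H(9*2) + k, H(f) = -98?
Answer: -169817443/178080 ≈ -953.60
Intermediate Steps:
U(B, N) = 6*N/7 (U(B, N) = -N*(-6)/7 = -(-6)*N/7 = 6*N/7)
O = 8480 (O = -98 + 8578 = 8480)
-40153/U(-32, -20 + 69) + 20537/O = -40153*7/(6*(-20 + 69)) + 20537/8480 = -40153/((6/7)*49) + 20537*(1/8480) = -40153/42 + 20537/8480 = -169817443/178080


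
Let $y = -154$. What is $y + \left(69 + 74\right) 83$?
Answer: $11715$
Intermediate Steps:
$y + \left(69 + 74\right) 83 = -154 + \left(69 + 74\right) 83 = -154 + 143 \cdot 83 = -154 + 11869 = 11715$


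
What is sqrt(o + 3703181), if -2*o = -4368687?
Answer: sqrt(23550098)/2 ≈ 2426.4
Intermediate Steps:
o = 4368687/2 (o = -1/2*(-4368687) = 4368687/2 ≈ 2.1843e+6)
sqrt(o + 3703181) = sqrt(4368687/2 + 3703181) = sqrt(11775049/2) = sqrt(23550098)/2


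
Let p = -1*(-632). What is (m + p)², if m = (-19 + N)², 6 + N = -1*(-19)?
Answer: 446224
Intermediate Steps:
N = 13 (N = -6 - 1*(-19) = -6 + 19 = 13)
m = 36 (m = (-19 + 13)² = (-6)² = 36)
p = 632
(m + p)² = (36 + 632)² = 668² = 446224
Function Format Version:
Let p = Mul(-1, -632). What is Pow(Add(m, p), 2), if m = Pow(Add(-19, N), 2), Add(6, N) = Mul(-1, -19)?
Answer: 446224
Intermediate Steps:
N = 13 (N = Add(-6, Mul(-1, -19)) = Add(-6, 19) = 13)
m = 36 (m = Pow(Add(-19, 13), 2) = Pow(-6, 2) = 36)
p = 632
Pow(Add(m, p), 2) = Pow(Add(36, 632), 2) = Pow(668, 2) = 446224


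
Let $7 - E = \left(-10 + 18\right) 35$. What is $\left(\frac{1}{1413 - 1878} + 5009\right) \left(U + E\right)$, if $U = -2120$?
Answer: $- \frac{5573737312}{465} \approx -1.1987 \cdot 10^{7}$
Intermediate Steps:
$E = -273$ ($E = 7 - \left(-10 + 18\right) 35 = 7 - 8 \cdot 35 = 7 - 280 = -273$)
$\left(\frac{1}{1413 - 1878} + 5009\right) \left(U + E\right) = \left(\frac{1}{1413 - 1878} + 5009\right) \left(-2120 - 273\right) = \left(\frac{1}{-465} + 5009\right) \left(-2393\right) = \left(- \frac{1}{465} + 5009\right) \left(-2393\right) = \frac{2329184}{465} \left(-2393\right) = - \frac{5573737312}{465}$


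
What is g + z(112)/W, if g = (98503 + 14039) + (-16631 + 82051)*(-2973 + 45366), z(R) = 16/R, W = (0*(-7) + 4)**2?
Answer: 310627811425/112 ≈ 2.7735e+9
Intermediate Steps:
W = 16 (W = (0 + 4)**2 = 4**2 = 16)
g = 2773462602 (g = 112542 + 65420*42393 = 112542 + 2773350060 = 2773462602)
g + z(112)/W = 2773462602 + (16/112)/16 = 2773462602 + (16*(1/112))*(1/16) = 2773462602 + (1/7)*(1/16) = 2773462602 + 1/112 = 310627811425/112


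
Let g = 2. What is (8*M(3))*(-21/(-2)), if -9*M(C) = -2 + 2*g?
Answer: -56/3 ≈ -18.667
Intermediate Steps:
M(C) = -2/9 (M(C) = -(-2 + 2*2)/9 = -(-2 + 4)/9 = -⅑*2 = -2/9)
(8*M(3))*(-21/(-2)) = (8*(-2/9))*(-21/(-2)) = -(-112)*(-1)/(3*2) = -16/9*21/2 = -56/3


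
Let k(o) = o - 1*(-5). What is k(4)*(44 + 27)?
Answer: 639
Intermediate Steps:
k(o) = 5 + o (k(o) = o + 5 = 5 + o)
k(4)*(44 + 27) = (5 + 4)*(44 + 27) = 9*71 = 639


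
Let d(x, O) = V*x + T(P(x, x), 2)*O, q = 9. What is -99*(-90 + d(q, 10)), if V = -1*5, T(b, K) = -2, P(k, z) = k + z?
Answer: 15345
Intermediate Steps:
V = -5
d(x, O) = -5*x - 2*O
-99*(-90 + d(q, 10)) = -99*(-90 + (-5*9 - 2*10)) = -99*(-90 + (-45 - 20)) = -99*(-90 - 65) = -99*(-155) = 15345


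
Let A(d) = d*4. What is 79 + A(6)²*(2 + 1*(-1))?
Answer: 655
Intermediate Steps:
A(d) = 4*d
79 + A(6)²*(2 + 1*(-1)) = 79 + (4*6)²*(2 + 1*(-1)) = 79 + 24²*(2 - 1) = 79 + 576*1 = 79 + 576 = 655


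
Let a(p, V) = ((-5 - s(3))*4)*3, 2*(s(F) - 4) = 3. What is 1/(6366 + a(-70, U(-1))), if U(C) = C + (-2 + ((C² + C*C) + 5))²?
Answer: 1/6240 ≈ 0.00016026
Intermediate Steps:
s(F) = 11/2 (s(F) = 4 + (½)*3 = 4 + 3/2 = 11/2)
U(C) = C + (3 + 2*C²)² (U(C) = C + (-2 + ((C² + C²) + 5))² = C + (-2 + (2*C² + 5))² = C + (-2 + (5 + 2*C²))² = C + (3 + 2*C²)²)
a(p, V) = -126 (a(p, V) = ((-5 - 1*11/2)*4)*3 = ((-5 - 11/2)*4)*3 = -21/2*4*3 = -42*3 = -126)
1/(6366 + a(-70, U(-1))) = 1/(6366 - 126) = 1/6240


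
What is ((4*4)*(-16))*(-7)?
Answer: 1792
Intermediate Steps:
((4*4)*(-16))*(-7) = (16*(-16))*(-7) = -256*(-7) = 1792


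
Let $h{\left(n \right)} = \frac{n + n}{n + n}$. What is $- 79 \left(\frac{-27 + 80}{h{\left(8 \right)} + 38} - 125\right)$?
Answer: $\frac{380938}{39} \approx 9767.6$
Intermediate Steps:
$h{\left(n \right)} = 1$ ($h{\left(n \right)} = \frac{2 n}{2 n} = 2 n \frac{1}{2 n} = 1$)
$- 79 \left(\frac{-27 + 80}{h{\left(8 \right)} + 38} - 125\right) = - 79 \left(\frac{-27 + 80}{1 + 38} - 125\right) = - 79 \left(\frac{53}{39} - 125\right) = \left(-79\right) \left(- \frac{4822}{39}\right) = \frac{380938}{39}$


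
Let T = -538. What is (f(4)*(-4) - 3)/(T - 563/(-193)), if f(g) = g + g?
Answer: 965/14753 ≈ 0.065410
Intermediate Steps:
f(g) = 2*g
(f(4)*(-4) - 3)/(T - 563/(-193)) = ((2*4)*(-4) - 3)/(-538 - 563/(-193)) = (8*(-4) - 3)/(-538 - 563*(-1/193)) = (-32 - 3)/(-538 + 563/193) = -35/(-103271/193) = -193/103271*(-35) = 965/14753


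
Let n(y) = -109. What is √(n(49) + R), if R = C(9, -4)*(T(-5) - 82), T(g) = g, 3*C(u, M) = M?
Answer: √7 ≈ 2.6458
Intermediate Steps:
C(u, M) = M/3
R = 116 (R = ((⅓)*(-4))*(-5 - 82) = -4/3*(-87) = 116)
√(n(49) + R) = √(-109 + 116) = √7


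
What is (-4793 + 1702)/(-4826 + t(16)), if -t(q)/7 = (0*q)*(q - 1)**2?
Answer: 3091/4826 ≈ 0.64049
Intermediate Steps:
t(q) = 0 (t(q) = -7*0*q*(q - 1)**2 = -0*(-1 + q)**2 = -7*0 = 0)
(-4793 + 1702)/(-4826 + t(16)) = (-4793 + 1702)/(-4826 + 0) = -3091/(-4826) = -3091*(-1/4826) = 3091/4826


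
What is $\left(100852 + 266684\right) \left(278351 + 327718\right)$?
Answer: $222752175984$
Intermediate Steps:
$\left(100852 + 266684\right) \left(278351 + 327718\right) = 367536 \cdot 606069 = 222752175984$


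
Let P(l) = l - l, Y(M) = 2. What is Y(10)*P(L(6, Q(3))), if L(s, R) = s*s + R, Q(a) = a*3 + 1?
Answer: 0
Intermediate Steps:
Q(a) = 1 + 3*a (Q(a) = 3*a + 1 = 1 + 3*a)
L(s, R) = R + s² (L(s, R) = s² + R = R + s²)
P(l) = 0
Y(10)*P(L(6, Q(3))) = 2*0 = 0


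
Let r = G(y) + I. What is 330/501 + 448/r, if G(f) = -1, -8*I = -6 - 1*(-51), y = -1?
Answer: -592698/8851 ≈ -66.964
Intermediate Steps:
I = -45/8 (I = -(-6 - 1*(-51))/8 = -(-6 + 51)/8 = -⅛*45 = -45/8 ≈ -5.6250)
r = -53/8 (r = -1 - 45/8 = -53/8 ≈ -6.6250)
330/501 + 448/r = 330/501 + 448/(-53/8) = 330*(1/501) + 448*(-8/53) = 110/167 - 3584/53 = -592698/8851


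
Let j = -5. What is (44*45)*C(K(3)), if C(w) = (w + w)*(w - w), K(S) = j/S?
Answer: 0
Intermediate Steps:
K(S) = -5/S
C(w) = 0 (C(w) = (2*w)*0 = 0)
(44*45)*C(K(3)) = (44*45)*0 = 1980*0 = 0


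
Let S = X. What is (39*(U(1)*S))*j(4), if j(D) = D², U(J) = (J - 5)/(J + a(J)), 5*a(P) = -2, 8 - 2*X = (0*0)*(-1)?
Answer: -16640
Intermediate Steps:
X = 4 (X = 4 - 0*0*(-1)/2 = 4 - 0*(-1) = 4 - ½*0 = 4 + 0 = 4)
S = 4
a(P) = -⅖ (a(P) = (⅕)*(-2) = -⅖)
U(J) = (-5 + J)/(-⅖ + J) (U(J) = (J - 5)/(J - ⅖) = (-5 + J)/(-⅖ + J))
(39*(U(1)*S))*j(4) = (39*((5*(-5 + 1)/(-2 + 5*1))*4))*4² = (39*((5*(-4)/(-2 + 5))*4))*16 = (39*((5*(-4)/3)*4))*16 = (39*((5*(⅓)*(-4))*4))*16 = (39*(-20/3*4))*16 = (39*(-80/3))*16 = -1040*16 = -16640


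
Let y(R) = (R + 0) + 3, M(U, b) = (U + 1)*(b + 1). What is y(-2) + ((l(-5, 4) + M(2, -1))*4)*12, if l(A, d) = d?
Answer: 193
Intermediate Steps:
M(U, b) = (1 + U)*(1 + b)
y(R) = 3 + R (y(R) = R + 3 = 3 + R)
y(-2) + ((l(-5, 4) + M(2, -1))*4)*12 = (3 - 2) + ((4 + (1 + 2 - 1 + 2*(-1)))*4)*12 = 1 + ((4 + (1 + 2 - 1 - 2))*4)*12 = 1 + ((4 + 0)*4)*12 = 1 + (4*4)*12 = 1 + 16*12 = 1 + 192 = 193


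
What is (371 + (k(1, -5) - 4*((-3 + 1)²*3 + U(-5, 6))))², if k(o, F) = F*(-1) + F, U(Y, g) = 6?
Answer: 89401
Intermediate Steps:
k(o, F) = 0 (k(o, F) = -F + F = 0)
(371 + (k(1, -5) - 4*((-3 + 1)²*3 + U(-5, 6))))² = (371 + (0 - 4*((-3 + 1)²*3 + 6)))² = (371 + (0 - 4*((-2)²*3 + 6)))² = (371 + (0 - 4*(4*3 + 6)))² = (371 + (0 - 4*(12 + 6)))² = (371 + (0 - 4*18))² = (371 + (0 - 72))² = (371 - 72)² = 299² = 89401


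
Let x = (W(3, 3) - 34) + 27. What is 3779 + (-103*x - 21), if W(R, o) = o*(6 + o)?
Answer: 1698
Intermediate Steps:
x = 20 (x = (3*(6 + 3) - 34) + 27 = (3*9 - 34) + 27 = (27 - 34) + 27 = -7 + 27 = 20)
3779 + (-103*x - 21) = 3779 + (-103*20 - 21) = 3779 + (-2060 - 21) = 3779 - 2081 = 1698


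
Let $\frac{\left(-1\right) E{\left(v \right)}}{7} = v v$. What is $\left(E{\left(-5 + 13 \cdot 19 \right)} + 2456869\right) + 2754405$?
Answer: $4801326$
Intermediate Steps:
$E{\left(v \right)} = - 7 v^{2}$ ($E{\left(v \right)} = - 7 v v = - 7 v^{2}$)
$\left(E{\left(-5 + 13 \cdot 19 \right)} + 2456869\right) + 2754405 = \left(- 7 \left(-5 + 13 \cdot 19\right)^{2} + 2456869\right) + 2754405 = \left(- 7 \left(-5 + 247\right)^{2} + 2456869\right) + 2754405 = \left(- 7 \cdot 242^{2} + 2456869\right) + 2754405 = \left(\left(-7\right) 58564 + 2456869\right) + 2754405 = \left(-409948 + 2456869\right) + 2754405 = 2046921 + 2754405 = 4801326$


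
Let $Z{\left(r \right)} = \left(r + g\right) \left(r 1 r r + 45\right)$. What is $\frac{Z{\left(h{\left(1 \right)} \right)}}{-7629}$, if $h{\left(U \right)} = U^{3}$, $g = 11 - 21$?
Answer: $\frac{138}{2543} \approx 0.054267$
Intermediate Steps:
$g = -10$
$Z{\left(r \right)} = \left(-10 + r\right) \left(45 + r^{3}\right)$ ($Z{\left(r \right)} = \left(r - 10\right) \left(r 1 r r + 45\right) = \left(-10 + r\right) \left(r r^{2} + 45\right) = \left(-10 + r\right) \left(r^{3} + 45\right) = \left(-10 + r\right) \left(45 + r^{3}\right)$)
$\frac{Z{\left(h{\left(1 \right)} \right)}}{-7629} = \frac{-450 + \left(1^{3}\right)^{4} - 10 \left(1^{3}\right)^{3} + 45 \cdot 1^{3}}{-7629} = \left(-450 + 1^{4} - 10 \cdot 1^{3} + 45 \cdot 1\right) \left(- \frac{1}{7629}\right) = \left(-450 + 1 - 10 + 45\right) \left(- \frac{1}{7629}\right) = \left(-414\right) \left(- \frac{1}{7629}\right) = \frac{138}{2543}$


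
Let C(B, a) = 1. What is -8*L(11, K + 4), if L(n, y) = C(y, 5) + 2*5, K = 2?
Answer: -88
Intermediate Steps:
L(n, y) = 11 (L(n, y) = 1 + 2*5 = 1 + 10 = 11)
-8*L(11, K + 4) = -8*11 = -88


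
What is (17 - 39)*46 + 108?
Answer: -904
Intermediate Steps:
(17 - 39)*46 + 108 = -22*46 + 108 = -1012 + 108 = -904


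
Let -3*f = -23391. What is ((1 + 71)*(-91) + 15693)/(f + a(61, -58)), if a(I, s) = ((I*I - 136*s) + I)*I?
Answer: 3047/239889 ≈ 0.012702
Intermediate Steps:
f = 7797 (f = -1/3*(-23391) = 7797)
a(I, s) = I*(I + I**2 - 136*s) (a(I, s) = ((I**2 - 136*s) + I)*I = (I + I**2 - 136*s)*I = I*(I + I**2 - 136*s))
((1 + 71)*(-91) + 15693)/(f + a(61, -58)) = ((1 + 71)*(-91) + 15693)/(7797 + 61*(61 + 61**2 - 136*(-58))) = (72*(-91) + 15693)/(7797 + 61*(61 + 3721 + 7888)) = (-6552 + 15693)/(7797 + 61*11670) = 9141/(7797 + 711870) = 9141/719667 = 9141*(1/719667) = 3047/239889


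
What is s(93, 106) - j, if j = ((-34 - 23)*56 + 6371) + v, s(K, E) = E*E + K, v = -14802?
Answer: 22952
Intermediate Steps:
s(K, E) = K + E**2 (s(K, E) = E**2 + K = K + E**2)
j = -11623 (j = ((-34 - 23)*56 + 6371) - 14802 = (-57*56 + 6371) - 14802 = (-3192 + 6371) - 14802 = 3179 - 14802 = -11623)
s(93, 106) - j = (93 + 106**2) - 1*(-11623) = (93 + 11236) + 11623 = 11329 + 11623 = 22952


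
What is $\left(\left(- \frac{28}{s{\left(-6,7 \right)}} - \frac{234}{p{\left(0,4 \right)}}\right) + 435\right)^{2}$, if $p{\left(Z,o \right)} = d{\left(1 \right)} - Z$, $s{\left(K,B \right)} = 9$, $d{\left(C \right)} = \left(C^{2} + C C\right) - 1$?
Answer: $\frac{3171961}{81} \approx 39160.0$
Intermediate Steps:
$d{\left(C \right)} = -1 + 2 C^{2}$ ($d{\left(C \right)} = \left(C^{2} + C^{2}\right) - 1 = 2 C^{2} - 1 = -1 + 2 C^{2}$)
$p{\left(Z,o \right)} = 1 - Z$ ($p{\left(Z,o \right)} = \left(-1 + 2 \cdot 1^{2}\right) - Z = \left(-1 + 2 \cdot 1\right) - Z = \left(-1 + 2\right) - Z = 1 - Z$)
$\left(\left(- \frac{28}{s{\left(-6,7 \right)}} - \frac{234}{p{\left(0,4 \right)}}\right) + 435\right)^{2} = \left(\left(- \frac{28}{9} - \frac{234}{1 - 0}\right) + 435\right)^{2} = \left(\left(\left(-28\right) \frac{1}{9} - \frac{234}{1 + 0}\right) + 435\right)^{2} = \left(\left(- \frac{28}{9} - \frac{234}{1}\right) + 435\right)^{2} = \left(\left(- \frac{28}{9} - 234\right) + 435\right)^{2} = \left(- \frac{2134}{9} + 435\right)^{2} = \left(\frac{1781}{9}\right)^{2} = \frac{3171961}{81}$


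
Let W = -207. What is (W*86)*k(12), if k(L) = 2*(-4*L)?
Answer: 1708992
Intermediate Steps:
k(L) = -8*L
(W*86)*k(12) = (-207*86)*(-8*12) = -17802*(-96) = 1708992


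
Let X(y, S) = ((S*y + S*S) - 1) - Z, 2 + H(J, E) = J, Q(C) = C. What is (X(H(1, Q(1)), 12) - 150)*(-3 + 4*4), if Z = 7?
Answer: -338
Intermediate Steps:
H(J, E) = -2 + J
X(y, S) = -8 + S² + S*y (X(y, S) = ((S*y + S*S) - 1) - 1*7 = ((S*y + S²) - 1) - 7 = ((S² + S*y) - 1) - 7 = (-1 + S² + S*y) - 7 = -8 + S² + S*y)
(X(H(1, Q(1)), 12) - 150)*(-3 + 4*4) = ((-8 + 12² + 12*(-2 + 1)) - 150)*(-3 + 4*4) = ((-8 + 144 + 12*(-1)) - 150)*(-3 + 16) = ((-8 + 144 - 12) - 150)*13 = (124 - 150)*13 = -26*13 = -338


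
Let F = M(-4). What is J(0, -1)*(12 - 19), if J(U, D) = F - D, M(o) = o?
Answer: 21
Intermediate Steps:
F = -4
J(U, D) = -4 - D
J(0, -1)*(12 - 19) = (-4 - 1*(-1))*(12 - 19) = (-4 + 1)*(-7) = -3*(-7) = 21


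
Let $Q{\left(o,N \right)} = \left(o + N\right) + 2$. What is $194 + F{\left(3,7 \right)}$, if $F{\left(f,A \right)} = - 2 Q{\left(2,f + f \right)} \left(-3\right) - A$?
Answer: $247$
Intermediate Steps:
$Q{\left(o,N \right)} = 2 + N + o$ ($Q{\left(o,N \right)} = \left(N + o\right) + 2 = 2 + N + o$)
$F{\left(f,A \right)} = 24 - A + 12 f$ ($F{\left(f,A \right)} = - 2 \left(2 + \left(f + f\right) + 2\right) \left(-3\right) - A = - 2 \left(2 + 2 f + 2\right) \left(-3\right) - A = - 2 \left(4 + 2 f\right) \left(-3\right) - A = \left(-8 - 4 f\right) \left(-3\right) - A = \left(24 + 12 f\right) - A = 24 - A + 12 f$)
$194 + F{\left(3,7 \right)} = 194 + \left(24 - 7 + 12 \cdot 3\right) = 194 + \left(24 - 7 + 36\right) = 194 + 53 = 247$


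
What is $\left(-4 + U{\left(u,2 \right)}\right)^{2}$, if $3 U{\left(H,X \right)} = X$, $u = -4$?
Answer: $\frac{100}{9} \approx 11.111$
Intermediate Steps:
$U{\left(H,X \right)} = \frac{X}{3}$
$\left(-4 + U{\left(u,2 \right)}\right)^{2} = \left(-4 + \frac{1}{3} \cdot 2\right)^{2} = \left(-4 + \frac{2}{3}\right)^{2} = \left(- \frac{10}{3}\right)^{2} = \frac{100}{9}$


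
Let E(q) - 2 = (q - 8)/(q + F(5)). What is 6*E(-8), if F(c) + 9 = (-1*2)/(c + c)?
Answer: 756/43 ≈ 17.581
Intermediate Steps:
F(c) = -9 - 1/c (F(c) = -9 + (-1*2)/(c + c) = -9 - 2/(2*c) = -9 + (1/(2*c))*(-2) = -9 - 1/c)
E(q) = 2 + (-8 + q)/(-46/5 + q) (E(q) = 2 + (q - 8)/(q + (-9 - 1/5)) = 2 + (-8 + q)/(q + (-9 - 1*⅕)) = 2 + (-8 + q)/(q + (-9 - ⅕)) = 2 + (-8 + q)/(q - 46/5) = 2 + (-8 + q)/(-46/5 + q))
6*E(-8) = 6*(3*(-44 + 5*(-8))/(-46 + 5*(-8))) = 6*(3*(-44 - 40)/(-46 - 40)) = 6*(3*(-84)/(-86)) = 6*(3*(-1/86)*(-84)) = 6*(126/43) = 756/43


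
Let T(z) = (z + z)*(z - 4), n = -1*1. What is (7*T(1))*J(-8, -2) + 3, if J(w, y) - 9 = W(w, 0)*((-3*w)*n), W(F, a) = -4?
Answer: -4407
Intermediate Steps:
n = -1
J(w, y) = 9 - 12*w (J(w, y) = 9 - 4*(-3*w)*(-1) = 9 - 12*w)
T(z) = 2*z*(-4 + z) (T(z) = (2*z)*(-4 + z) = 2*z*(-4 + z))
(7*T(1))*J(-8, -2) + 3 = (7*(2*1*(-4 + 1)))*(9 - 12*(-8)) + 3 = (7*(2*1*(-3)))*(9 + 96) + 3 = (7*(-6))*105 + 3 = -42*105 + 3 = -4410 + 3 = -4407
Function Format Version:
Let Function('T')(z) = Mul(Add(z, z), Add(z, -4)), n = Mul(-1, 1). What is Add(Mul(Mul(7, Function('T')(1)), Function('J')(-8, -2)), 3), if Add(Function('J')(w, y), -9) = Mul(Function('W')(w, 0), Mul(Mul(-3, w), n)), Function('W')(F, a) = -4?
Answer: -4407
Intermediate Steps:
n = -1
Function('J')(w, y) = Add(9, Mul(-12, w)) (Function('J')(w, y) = Add(9, Mul(-4, Mul(Mul(-3, w), -1))) = Add(9, Mul(-4, Mul(3, w))) = Add(9, Mul(-12, w)))
Function('T')(z) = Mul(2, z, Add(-4, z)) (Function('T')(z) = Mul(Mul(2, z), Add(-4, z)) = Mul(2, z, Add(-4, z)))
Add(Mul(Mul(7, Function('T')(1)), Function('J')(-8, -2)), 3) = Add(Mul(Mul(7, Mul(2, 1, Add(-4, 1))), Add(9, Mul(-12, -8))), 3) = Add(Mul(Mul(7, Mul(2, 1, -3)), Add(9, 96)), 3) = Add(Mul(Mul(7, -6), 105), 3) = Add(Mul(-42, 105), 3) = Add(-4410, 3) = -4407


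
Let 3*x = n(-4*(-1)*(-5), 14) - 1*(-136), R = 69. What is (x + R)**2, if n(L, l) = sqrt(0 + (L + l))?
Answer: (343 + I*sqrt(6))**2/9 ≈ 13071.0 + 186.71*I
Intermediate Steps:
n(L, l) = sqrt(L + l)
x = 136/3 + I*sqrt(6)/3 (x = (sqrt(-4*(-1)*(-5) + 14) - 1*(-136))/3 = (sqrt(4*(-5) + 14) + 136)/3 = (sqrt(-20 + 14) + 136)/3 = (sqrt(-6) + 136)/3 = (I*sqrt(6) + 136)/3 = (136 + I*sqrt(6))/3 = 136/3 + I*sqrt(6)/3 ≈ 45.333 + 0.8165*I)
(x + R)**2 = ((136/3 + I*sqrt(6)/3) + 69)**2 = (343/3 + I*sqrt(6)/3)**2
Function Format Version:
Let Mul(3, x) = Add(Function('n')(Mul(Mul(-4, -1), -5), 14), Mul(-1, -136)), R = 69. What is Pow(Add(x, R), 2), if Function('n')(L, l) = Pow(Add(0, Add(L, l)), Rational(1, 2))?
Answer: Mul(Rational(1, 9), Pow(Add(343, Mul(I, Pow(6, Rational(1, 2)))), 2)) ≈ Add(13071., Mul(186.71, I))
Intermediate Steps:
Function('n')(L, l) = Pow(Add(L, l), Rational(1, 2))
x = Add(Rational(136, 3), Mul(Rational(1, 3), I, Pow(6, Rational(1, 2)))) (x = Mul(Rational(1, 3), Add(Pow(Add(Mul(Mul(-4, -1), -5), 14), Rational(1, 2)), Mul(-1, -136))) = Mul(Rational(1, 3), Add(Pow(Add(Mul(4, -5), 14), Rational(1, 2)), 136)) = Mul(Rational(1, 3), Add(Pow(Add(-20, 14), Rational(1, 2)), 136)) = Mul(Rational(1, 3), Add(Pow(-6, Rational(1, 2)), 136)) = Mul(Rational(1, 3), Add(Mul(I, Pow(6, Rational(1, 2))), 136)) = Mul(Rational(1, 3), Add(136, Mul(I, Pow(6, Rational(1, 2))))) = Add(Rational(136, 3), Mul(Rational(1, 3), I, Pow(6, Rational(1, 2)))) ≈ Add(45.333, Mul(0.81650, I)))
Pow(Add(x, R), 2) = Pow(Add(Add(Rational(136, 3), Mul(Rational(1, 3), I, Pow(6, Rational(1, 2)))), 69), 2) = Pow(Add(Rational(343, 3), Mul(Rational(1, 3), I, Pow(6, Rational(1, 2)))), 2)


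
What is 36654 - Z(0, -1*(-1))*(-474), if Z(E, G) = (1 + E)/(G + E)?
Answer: 37128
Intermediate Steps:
Z(E, G) = (1 + E)/(E + G)
36654 - Z(0, -1*(-1))*(-474) = 36654 - (1 + 0)/(0 - 1*(-1))*(-474) = 36654 - 1/(0 + 1)*(-474) = 36654 - 1/1*(-474) = 36654 - 1*1*(-474) = 36654 - (-474) = 36654 - 1*(-474) = 36654 + 474 = 37128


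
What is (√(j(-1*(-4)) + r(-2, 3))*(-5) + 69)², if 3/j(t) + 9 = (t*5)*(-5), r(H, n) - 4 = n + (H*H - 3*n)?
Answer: 524324/109 - 690*√23435/109 ≈ 3841.2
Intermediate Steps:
r(H, n) = 4 + H² - 2*n (r(H, n) = 4 + (n + (H*H - 3*n)) = 4 + (n + (H² - 3*n)) = 4 + (H² - 2*n) = 4 + H² - 2*n)
j(t) = 3/(-9 - 25*t) (j(t) = 3/(-9 + (t*5)*(-5)) = 3/(-9 + (5*t)*(-5)) = 3/(-9 - 25*t))
(√(j(-1*(-4)) + r(-2, 3))*(-5) + 69)² = (√(-3/(9 + 25*(-1*(-4))) + (4 + (-2)² - 2*3))*(-5) + 69)² = (√(-3/(9 + 25*4) + (4 + 4 - 6))*(-5) + 69)² = (√(-3/(9 + 100) + 2)*(-5) + 69)² = (√(-3/109 + 2)*(-5) + 69)² = (√(215/109)*(-5) + 69)² = ((√23435/109)*(-5) + 69)² = (-5*√23435/109 + 69)² = (69 - 5*√23435/109)²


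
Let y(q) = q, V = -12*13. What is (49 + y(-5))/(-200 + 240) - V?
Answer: 1571/10 ≈ 157.10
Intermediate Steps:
V = -156
(49 + y(-5))/(-200 + 240) - V = (49 - 5)/(-200 + 240) - 1*(-156) = 44/40 + 156 = 44*(1/40) + 156 = 11/10 + 156 = 1571/10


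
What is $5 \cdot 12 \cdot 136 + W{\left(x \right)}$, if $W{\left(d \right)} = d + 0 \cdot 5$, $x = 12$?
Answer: $8172$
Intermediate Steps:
$W{\left(d \right)} = d$ ($W{\left(d \right)} = d + 0 = d$)
$5 \cdot 12 \cdot 136 + W{\left(x \right)} = 5 \cdot 12 \cdot 136 + 12 = 60 \cdot 136 + 12 = 8160 + 12 = 8172$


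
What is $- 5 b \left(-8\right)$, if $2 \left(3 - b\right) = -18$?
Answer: $480$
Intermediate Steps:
$b = 12$ ($b = 3 - -9 = 3 + 9 = 12$)
$- 5 b \left(-8\right) = \left(-5\right) 12 \left(-8\right) = \left(-60\right) \left(-8\right) = 480$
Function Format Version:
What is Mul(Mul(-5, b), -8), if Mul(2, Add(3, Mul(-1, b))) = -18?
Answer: 480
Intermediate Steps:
b = 12 (b = Add(3, Mul(Rational(-1, 2), -18)) = Add(3, 9) = 12)
Mul(Mul(-5, b), -8) = Mul(Mul(-5, 12), -8) = Mul(-60, -8) = 480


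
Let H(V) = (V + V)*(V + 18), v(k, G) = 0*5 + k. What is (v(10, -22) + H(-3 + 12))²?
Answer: 246016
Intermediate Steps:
v(k, G) = k (v(k, G) = 0 + k = k)
H(V) = 2*V*(18 + V) (H(V) = (2*V)*(18 + V) = 2*V*(18 + V))
(v(10, -22) + H(-3 + 12))² = (10 + 2*(-3 + 12)*(18 + (-3 + 12)))² = (10 + 2*9*(18 + 9))² = (10 + 2*9*27)² = (10 + 486)² = 496² = 246016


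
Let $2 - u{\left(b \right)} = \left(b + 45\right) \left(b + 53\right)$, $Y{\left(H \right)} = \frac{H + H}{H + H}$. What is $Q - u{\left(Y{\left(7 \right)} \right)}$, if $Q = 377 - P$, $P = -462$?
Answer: $3321$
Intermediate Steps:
$Y{\left(H \right)} = 1$ ($Y{\left(H \right)} = \frac{2 H}{2 H} = 2 H \frac{1}{2 H} = 1$)
$u{\left(b \right)} = 2 - \left(45 + b\right) \left(53 + b\right)$ ($u{\left(b \right)} = 2 - \left(b + 45\right) \left(b + 53\right) = 2 - \left(45 + b\right) \left(53 + b\right)$)
$Q = 839$ ($Q = 377 - -462 = 377 + 462 = 839$)
$Q - u{\left(Y{\left(7 \right)} \right)} = 839 - \left(-2383 - 1^{2} - 98\right) = 839 - \left(-2383 - 1 - 98\right) = 839 - -2482 = 839 + 2482 = 3321$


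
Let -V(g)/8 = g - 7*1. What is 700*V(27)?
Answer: -112000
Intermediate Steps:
V(g) = 56 - 8*g (V(g) = -8*(g - 7*1) = -8*(g - 7) = -8*(-7 + g) = 56 - 8*g)
700*V(27) = 700*(56 - 8*27) = 700*(56 - 216) = 700*(-160) = -112000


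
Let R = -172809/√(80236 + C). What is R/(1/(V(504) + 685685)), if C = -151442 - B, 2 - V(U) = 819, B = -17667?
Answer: 118351354212*I*√53539/53539 ≈ 5.1149e+8*I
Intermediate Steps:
V(U) = -817 (V(U) = 2 - 1*819 = 2 - 819 = -817)
C = -133775 (C = -151442 - 1*(-17667) = -151442 + 17667 = -133775)
R = 172809*I*√53539/53539 (R = -172809/√(80236 - 133775) = -172809*(-I*√53539/53539) = -(-172809)*I*√53539/53539 = 172809*I*√53539/53539 ≈ 746.85*I)
R/(1/(V(504) + 685685)) = (172809*I*√53539/53539)/(1/(-817 + 685685)) = (172809*I*√53539/53539)/(1/684868) = (172809*I*√53539/53539)*684868 = 118351354212*I*√53539/53539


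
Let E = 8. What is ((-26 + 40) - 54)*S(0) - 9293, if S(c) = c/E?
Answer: -9293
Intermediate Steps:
S(c) = c/8
((-26 + 40) - 54)*S(0) - 9293 = ((-26 + 40) - 54)*((⅛)*0) - 9293 = (14 - 54)*0 - 9293 = -40*0 - 9293 = 0 - 9293 = -9293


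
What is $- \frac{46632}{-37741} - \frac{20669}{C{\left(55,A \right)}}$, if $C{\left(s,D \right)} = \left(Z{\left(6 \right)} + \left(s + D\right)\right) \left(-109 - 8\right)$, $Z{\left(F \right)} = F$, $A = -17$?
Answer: $\frac{92739115}{17662788} \approx 5.2505$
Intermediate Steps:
$C{\left(s,D \right)} = -702 - 117 D - 117 s$ ($C{\left(s,D \right)} = \left(6 + \left(s + D\right)\right) \left(-109 - 8\right) = \left(6 + \left(D + s\right)\right) \left(-117\right) = \left(6 + D + s\right) \left(-117\right) = -702 - 117 D - 117 s$)
$- \frac{46632}{-37741} - \frac{20669}{C{\left(55,A \right)}} = - \frac{46632}{-37741} - \frac{20669}{-702 - -1989 - 6435} = \left(-46632\right) \left(- \frac{1}{37741}\right) - \frac{20669}{-702 + 1989 - 6435} = \frac{46632}{37741} - \frac{20669}{-5148} = \frac{46632}{37741} - - \frac{1879}{468} = \frac{46632}{37741} + \frac{1879}{468} = \frac{92739115}{17662788}$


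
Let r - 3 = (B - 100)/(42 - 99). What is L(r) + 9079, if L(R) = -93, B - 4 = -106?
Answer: 8986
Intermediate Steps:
B = -102 (B = 4 - 106 = -102)
r = 373/57 (r = 3 + (-102 - 100)/(42 - 99) = 3 - 202/(-57) = 3 - 202*(-1/57) = 3 + 202/57 = 373/57 ≈ 6.5439)
L(r) + 9079 = -93 + 9079 = 8986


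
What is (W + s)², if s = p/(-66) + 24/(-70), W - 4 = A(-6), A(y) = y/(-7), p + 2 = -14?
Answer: 30184036/1334025 ≈ 22.626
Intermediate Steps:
p = -16 (p = -2 - 14 = -16)
A(y) = -y/7 (A(y) = y*(-⅐) = -y/7)
W = 34/7 (W = 4 - ⅐*(-6) = 4 + 6/7 = 34/7 ≈ 4.8571)
s = -116/1155 (s = -16/(-66) + 24/(-70) = -16*(-1/66) + 24*(-1/70) = 8/33 - 12/35 = -116/1155 ≈ -0.10043)
(W + s)² = (34/7 - 116/1155)² = (5494/1155)² = 30184036/1334025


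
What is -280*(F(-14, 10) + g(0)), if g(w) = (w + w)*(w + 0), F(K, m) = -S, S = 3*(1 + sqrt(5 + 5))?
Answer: 840 + 840*sqrt(10) ≈ 3496.3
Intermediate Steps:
S = 3 + 3*sqrt(10) (S = 3*(1 + sqrt(10)) = 3 + 3*sqrt(10) ≈ 12.487)
F(K, m) = -3 - 3*sqrt(10) (F(K, m) = -(3 + 3*sqrt(10)) = -3 - 3*sqrt(10))
g(w) = 2*w**2 (g(w) = (2*w)*w = 2*w**2)
-280*(F(-14, 10) + g(0)) = -280*((-3 - 3*sqrt(10)) + 2*0**2) = -280*((-3 - 3*sqrt(10)) + 2*0) = -280*((-3 - 3*sqrt(10)) + 0) = -280*(-3 - 3*sqrt(10)) = 840 + 840*sqrt(10)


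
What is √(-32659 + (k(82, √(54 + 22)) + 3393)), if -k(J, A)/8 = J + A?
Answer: √(-29922 - 16*√19) ≈ 173.18*I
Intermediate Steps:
k(J, A) = -8*A - 8*J (k(J, A) = -8*(J + A) = -8*(A + J) = -8*A - 8*J)
√(-32659 + (k(82, √(54 + 22)) + 3393)) = √(-32659 + ((-8*√(54 + 22) - 8*82) + 3393)) = √(-32659 + ((-16*√19 - 656) + 3393)) = √(-32659 + ((-656 - 16*√19) + 3393)) = √(-32659 + (2737 - 16*√19)) = √(-29922 - 16*√19)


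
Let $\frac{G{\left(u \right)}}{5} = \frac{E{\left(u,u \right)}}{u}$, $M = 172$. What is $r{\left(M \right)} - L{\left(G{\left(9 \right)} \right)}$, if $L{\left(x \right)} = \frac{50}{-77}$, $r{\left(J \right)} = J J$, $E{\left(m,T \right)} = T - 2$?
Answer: $\frac{2278018}{77} \approx 29585.0$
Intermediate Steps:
$E{\left(m,T \right)} = -2 + T$
$r{\left(J \right)} = J^{2}$
$G{\left(u \right)} = \frac{5 \left(-2 + u\right)}{u}$ ($G{\left(u \right)} = 5 \frac{-2 + u}{u} = \frac{5 \left(-2 + u\right)}{u}$)
$L{\left(x \right)} = - \frac{50}{77}$ ($L{\left(x \right)} = 50 \left(- \frac{1}{77}\right) = - \frac{50}{77}$)
$r{\left(M \right)} - L{\left(G{\left(9 \right)} \right)} = 172^{2} - - \frac{50}{77} = 29584 + \frac{50}{77} = \frac{2278018}{77}$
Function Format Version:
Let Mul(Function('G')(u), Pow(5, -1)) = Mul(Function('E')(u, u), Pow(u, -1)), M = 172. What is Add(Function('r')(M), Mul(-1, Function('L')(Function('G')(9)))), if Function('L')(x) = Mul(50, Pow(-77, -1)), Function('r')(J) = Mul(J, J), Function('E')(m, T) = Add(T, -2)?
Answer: Rational(2278018, 77) ≈ 29585.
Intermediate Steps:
Function('E')(m, T) = Add(-2, T)
Function('r')(J) = Pow(J, 2)
Function('G')(u) = Mul(5, Pow(u, -1), Add(-2, u)) (Function('G')(u) = Mul(5, Mul(Add(-2, u), Pow(u, -1))) = Mul(5, Mul(Pow(u, -1), Add(-2, u))) = Mul(5, Pow(u, -1), Add(-2, u)))
Function('L')(x) = Rational(-50, 77) (Function('L')(x) = Mul(50, Rational(-1, 77)) = Rational(-50, 77))
Add(Function('r')(M), Mul(-1, Function('L')(Function('G')(9)))) = Add(Pow(172, 2), Mul(-1, Rational(-50, 77))) = Add(29584, Rational(50, 77)) = Rational(2278018, 77)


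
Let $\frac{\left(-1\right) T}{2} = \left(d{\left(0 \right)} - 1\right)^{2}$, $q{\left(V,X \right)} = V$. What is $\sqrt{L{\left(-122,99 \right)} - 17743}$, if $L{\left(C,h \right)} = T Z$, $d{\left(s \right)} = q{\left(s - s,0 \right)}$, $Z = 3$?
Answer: $i \sqrt{17749} \approx 133.23 i$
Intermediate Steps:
$d{\left(s \right)} = 0$ ($d{\left(s \right)} = s - s = 0$)
$T = -2$ ($T = - 2 \left(0 - 1\right)^{2} = - 2 \left(-1\right)^{2} = \left(-2\right) 1 = -2$)
$L{\left(C,h \right)} = -6$ ($L{\left(C,h \right)} = \left(-2\right) 3 = -6$)
$\sqrt{L{\left(-122,99 \right)} - 17743} = \sqrt{-6 - 17743} = \sqrt{-17749} = i \sqrt{17749}$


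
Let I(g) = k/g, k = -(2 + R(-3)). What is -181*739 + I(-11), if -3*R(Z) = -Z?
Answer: -1471348/11 ≈ -1.3376e+5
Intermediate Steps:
R(Z) = Z/3 (R(Z) = -(-1)*Z/3 = Z/3)
k = -1 (k = -(2 + (⅓)*(-3)) = -(2 - 1) = -1*1 = -1)
I(g) = -1/g
-181*739 + I(-11) = -181*739 - 1/(-11) = -133759 - 1*(-1/11) = -133759 + 1/11 = -1471348/11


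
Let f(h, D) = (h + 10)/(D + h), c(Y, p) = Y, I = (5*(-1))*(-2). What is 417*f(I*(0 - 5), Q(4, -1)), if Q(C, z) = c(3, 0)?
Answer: 16680/47 ≈ 354.89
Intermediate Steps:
I = 10 (I = -5*(-2) = 10)
Q(C, z) = 3
f(h, D) = (10 + h)/(D + h)
417*f(I*(0 - 5), Q(4, -1)) = 417*((10 + 10*(0 - 5))/(3 + 10*(0 - 5))) = 417*((10 + 10*(-5))/(3 + 10*(-5))) = 417*((10 - 50)/(3 - 50)) = 417*(-40/(-47)) = 417*(-1/47*(-40)) = 417*(40/47) = 16680/47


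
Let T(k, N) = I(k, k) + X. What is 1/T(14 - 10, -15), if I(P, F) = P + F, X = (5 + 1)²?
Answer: 1/44 ≈ 0.022727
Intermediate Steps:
X = 36 (X = 6² = 36)
I(P, F) = F + P
T(k, N) = 36 + 2*k (T(k, N) = (k + k) + 36 = 2*k + 36 = 36 + 2*k)
1/T(14 - 10, -15) = 1/(36 + 2*(14 - 10)) = 1/(36 + 2*4) = 1/(36 + 8) = 1/44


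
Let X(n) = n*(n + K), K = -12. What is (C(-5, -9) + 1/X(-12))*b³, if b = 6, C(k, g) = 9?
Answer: 7779/4 ≈ 1944.8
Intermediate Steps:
X(n) = n*(-12 + n) (X(n) = n*(n - 12) = n*(-12 + n))
(C(-5, -9) + 1/X(-12))*b³ = (9 + 1/(-12*(-12 - 12)))*6³ = (9 + 1/(-12*(-24)))*216 = (9 + 1/288)*216 = (2593/288)*216 = 7779/4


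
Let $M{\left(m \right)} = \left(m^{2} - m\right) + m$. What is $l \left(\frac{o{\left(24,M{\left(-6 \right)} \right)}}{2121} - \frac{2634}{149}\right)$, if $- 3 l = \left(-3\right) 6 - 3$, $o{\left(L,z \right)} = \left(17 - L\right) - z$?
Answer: $- \frac{5593121}{45147} \approx -123.89$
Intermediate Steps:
$M{\left(m \right)} = m^{2}$
$o{\left(L,z \right)} = 17 - L - z$
$l = 7$ ($l = - \frac{\left(-3\right) 6 - 3}{3} = - \frac{-18 - 3}{3} = \left(- \frac{1}{3}\right) \left(-21\right) = 7$)
$l \left(\frac{o{\left(24,M{\left(-6 \right)} \right)}}{2121} - \frac{2634}{149}\right) = 7 \left(\frac{17 - 24 - \left(-6\right)^{2}}{2121} - \frac{2634}{149}\right) = 7 \left(\left(17 - 24 - 36\right) \frac{1}{2121} - \frac{2634}{149}\right) = 7 \left(\left(-43\right) \frac{1}{2121} - \frac{2634}{149}\right) = 7 \left(- \frac{43}{2121} - \frac{2634}{149}\right) = 7 \left(- \frac{5593121}{316029}\right) = - \frac{5593121}{45147}$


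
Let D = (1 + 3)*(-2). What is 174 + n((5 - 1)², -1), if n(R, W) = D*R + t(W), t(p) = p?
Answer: 45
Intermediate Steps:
D = -8 (D = 4*(-2) = -8)
n(R, W) = W - 8*R (n(R, W) = -8*R + W = W - 8*R)
174 + n((5 - 1)², -1) = 174 + (-1 - 8*(5 - 1)²) = 174 + (-1 - 8*4²) = 174 + (-1 - 8*16) = 174 + (-1 - 128) = 174 - 129 = 45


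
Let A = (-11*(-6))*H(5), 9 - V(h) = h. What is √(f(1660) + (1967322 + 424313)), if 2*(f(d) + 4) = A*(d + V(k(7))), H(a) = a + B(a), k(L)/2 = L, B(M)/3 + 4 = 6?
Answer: 2*√748099 ≈ 1729.9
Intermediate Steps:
B(M) = 6 (B(M) = -12 + 3*6 = -12 + 18 = 6)
k(L) = 2*L
V(h) = 9 - h
H(a) = 6 + a (H(a) = a + 6 = 6 + a)
A = 726 (A = (-11*(-6))*(6 + 5) = 66*11 = 726)
f(d) = -1819 + 363*d (f(d) = -4 + (726*(d + (9 - 2*7)))/2 = -4 + (726*(d + (9 - 1*14)))/2 = -4 + (726*(d + (9 - 14)))/2 = -4 + (726*(d - 5))/2 = -4 + (726*(-5 + d))/2 = -4 + (-3630 + 726*d)/2 = -4 + (-1815 + 363*d) = -1819 + 363*d)
√(f(1660) + (1967322 + 424313)) = √((-1819 + 363*1660) + (1967322 + 424313)) = √((-1819 + 602580) + 2391635) = √(600761 + 2391635) = √2992396 = 2*√748099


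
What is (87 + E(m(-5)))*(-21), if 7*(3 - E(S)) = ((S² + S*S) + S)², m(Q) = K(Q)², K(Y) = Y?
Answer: 4874985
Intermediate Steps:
m(Q) = Q²
E(S) = 3 - (S + 2*S²)²/7 (E(S) = 3 - ((S² + S*S) + S)²/7 = 3 - ((S² + S²) + S)²/7 = 3 - (2*S² + S)²/7 = 3 - (S + 2*S²)²/7)
(87 + E(m(-5)))*(-21) = (87 + (3 - ((-5)²)²*(1 + 2*(-5)²)²/7))*(-21) = (87 + (3 - ⅐*25²*(1 + 2*25)²))*(-21) = (87 + (3 - ⅐*625*(1 + 50)²))*(-21) = (87 + (3 - ⅐*625*51²))*(-21) = (87 + (3 - ⅐*625*2601))*(-21) = (87 + (3 - 1625625/7))*(-21) = (87 - 1625604/7)*(-21) = -1624995/7*(-21) = 4874985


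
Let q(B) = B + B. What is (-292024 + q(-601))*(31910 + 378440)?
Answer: -120325289100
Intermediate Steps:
q(B) = 2*B
(-292024 + q(-601))*(31910 + 378440) = (-292024 + 2*(-601))*(31910 + 378440) = (-292024 - 1202)*410350 = -293226*410350 = -120325289100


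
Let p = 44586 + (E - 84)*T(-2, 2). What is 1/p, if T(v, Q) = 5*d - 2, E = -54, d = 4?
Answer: 1/42102 ≈ 2.3752e-5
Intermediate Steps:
T(v, Q) = 18 (T(v, Q) = 5*4 - 2 = 20 - 2 = 18)
p = 42102 (p = 44586 + (-54 - 84)*18 = 44586 - 138*18 = 44586 - 2484 = 42102)
1/p = 1/42102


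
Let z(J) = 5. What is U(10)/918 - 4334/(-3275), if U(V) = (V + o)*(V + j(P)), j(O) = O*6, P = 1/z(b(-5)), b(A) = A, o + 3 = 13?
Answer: 2356106/1503225 ≈ 1.5674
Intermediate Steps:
o = 10 (o = -3 + 13 = 10)
P = ⅕ (P = 1/5 = ⅕ ≈ 0.20000)
j(O) = 6*O
U(V) = (10 + V)*(6/5 + V) (U(V) = (V + 10)*(V + 6*(⅕)) = (10 + V)*(V + 6/5) = (10 + V)*(6/5 + V))
U(10)/918 - 4334/(-3275) = (12 + 10² + (56/5)*10)/918 - 4334/(-3275) = (12 + 100 + 112)*(1/918) - 4334*(-1/3275) = 224*(1/918) + 4334/3275 = 112/459 + 4334/3275 = 2356106/1503225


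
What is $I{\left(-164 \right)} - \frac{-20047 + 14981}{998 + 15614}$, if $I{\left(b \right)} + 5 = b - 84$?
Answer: $- \frac{2098885}{8306} \approx -252.7$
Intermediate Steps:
$I{\left(b \right)} = -89 + b$ ($I{\left(b \right)} = -5 + \left(b - 84\right) = -5 + \left(-84 + b\right) = -89 + b$)
$I{\left(-164 \right)} - \frac{-20047 + 14981}{998 + 15614} = \left(-89 - 164\right) - \frac{-20047 + 14981}{998 + 15614} = -253 - - \frac{5066}{16612} = -253 - \left(-5066\right) \frac{1}{16612} = -253 - - \frac{2533}{8306} = -253 + \frac{2533}{8306} = - \frac{2098885}{8306}$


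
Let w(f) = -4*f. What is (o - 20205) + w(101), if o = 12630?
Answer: -7979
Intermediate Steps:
(o - 20205) + w(101) = (12630 - 20205) - 4*101 = -7575 - 404 = -7979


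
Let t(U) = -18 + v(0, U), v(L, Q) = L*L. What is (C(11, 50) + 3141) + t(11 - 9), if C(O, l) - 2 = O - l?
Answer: 3086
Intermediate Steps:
v(L, Q) = L²
C(O, l) = 2 + O - l (C(O, l) = 2 + (O - l) = 2 + O - l)
t(U) = -18 (t(U) = -18 + 0² = -18 + 0 = -18)
(C(11, 50) + 3141) + t(11 - 9) = ((2 + 11 - 1*50) + 3141) - 18 = ((2 + 11 - 50) + 3141) - 18 = (-37 + 3141) - 18 = 3104 - 18 = 3086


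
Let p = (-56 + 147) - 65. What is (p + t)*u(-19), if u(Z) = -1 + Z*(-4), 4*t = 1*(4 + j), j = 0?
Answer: 2025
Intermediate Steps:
p = 26 (p = 91 - 65 = 26)
t = 1 (t = (1*(4 + 0))/4 = (1*4)/4 = (1/4)*4 = 1)
u(Z) = -1 - 4*Z
(p + t)*u(-19) = (26 + 1)*(-1 - 4*(-19)) = 27*(-1 + 76) = 27*75 = 2025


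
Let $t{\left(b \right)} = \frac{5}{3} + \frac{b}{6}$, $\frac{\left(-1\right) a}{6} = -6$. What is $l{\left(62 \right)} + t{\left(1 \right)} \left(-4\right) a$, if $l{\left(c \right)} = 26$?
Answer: $-238$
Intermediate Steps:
$a = 36$ ($a = \left(-6\right) \left(-6\right) = 36$)
$t{\left(b \right)} = \frac{5}{3} + \frac{b}{6}$ ($t{\left(b \right)} = 5 \cdot \frac{1}{3} + b \frac{1}{6} = \frac{5}{3} + \frac{b}{6}$)
$l{\left(62 \right)} + t{\left(1 \right)} \left(-4\right) a = 26 + \left(\frac{5}{3} + \frac{1}{6} \cdot 1\right) \left(-4\right) 36 = 26 + \left(\frac{5}{3} + \frac{1}{6}\right) \left(-4\right) 36 = 26 + \frac{11}{6} \left(-4\right) 36 = 26 - 264 = -238$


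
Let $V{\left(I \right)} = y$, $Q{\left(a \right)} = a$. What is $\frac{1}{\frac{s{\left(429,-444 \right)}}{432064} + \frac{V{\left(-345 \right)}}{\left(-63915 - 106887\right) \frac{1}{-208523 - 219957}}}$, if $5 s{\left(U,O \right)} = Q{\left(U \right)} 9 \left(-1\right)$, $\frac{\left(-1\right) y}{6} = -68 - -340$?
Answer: $- \frac{61497829440}{251777974410287} \approx -0.00024425$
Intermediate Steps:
$y = -1632$ ($y = - 6 \left(-68 - -340\right) = - 6 \left(-68 + 340\right) = \left(-6\right) 272 = -1632$)
$V{\left(I \right)} = -1632$
$s{\left(U,O \right)} = - \frac{9 U}{5}$ ($s{\left(U,O \right)} = \frac{U 9 \left(-1\right)}{5} = \frac{9 U \left(-1\right)}{5} = \frac{\left(-9\right) U}{5} = - \frac{9 U}{5}$)
$\frac{1}{\frac{s{\left(429,-444 \right)}}{432064} + \frac{V{\left(-345 \right)}}{\left(-63915 - 106887\right) \frac{1}{-208523 - 219957}}} = \frac{1}{\frac{\left(- \frac{9}{5}\right) 429}{432064} - \frac{1632}{\left(-63915 - 106887\right) \frac{1}{-208523 - 219957}}} = \frac{1}{\left(- \frac{3861}{5}\right) \frac{1}{432064} - \frac{1632}{\left(-170802\right) \frac{1}{-428480}}} = \frac{1}{- \frac{3861}{2160320} - \frac{1632}{\left(-170802\right) \left(- \frac{1}{428480}\right)}} = \frac{1}{- \frac{3861}{2160320} - \frac{1632}{\frac{85401}{214240}}} = \frac{1}{- \frac{3861}{2160320} - \frac{116546560}{28467}} = \frac{1}{- \frac{251777974410287}{61497829440}} = - \frac{61497829440}{251777974410287}$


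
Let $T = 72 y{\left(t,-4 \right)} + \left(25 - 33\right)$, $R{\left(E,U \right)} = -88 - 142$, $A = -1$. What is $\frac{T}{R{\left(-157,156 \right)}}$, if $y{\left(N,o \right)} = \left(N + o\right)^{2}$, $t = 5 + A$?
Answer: $\frac{4}{115} \approx 0.034783$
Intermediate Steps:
$R{\left(E,U \right)} = -230$ ($R{\left(E,U \right)} = -88 - 142 = -230$)
$t = 4$ ($t = 5 - 1 = 4$)
$T = -8$ ($T = 72 \left(4 - 4\right)^{2} + \left(25 - 33\right) = 72 \cdot 0^{2} + \left(25 - 33\right) = 72 \cdot 0 - 8 = 0 - 8 = -8$)
$\frac{T}{R{\left(-157,156 \right)}} = - \frac{8}{-230} = \left(-8\right) \left(- \frac{1}{230}\right) = \frac{4}{115}$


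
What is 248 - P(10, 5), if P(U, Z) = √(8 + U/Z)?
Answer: 248 - √10 ≈ 244.84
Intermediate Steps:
248 - P(10, 5) = 248 - √(8 + 10/5) = 248 - √(8 + 10*(⅕)) = 248 - √(8 + 2) = 248 - √10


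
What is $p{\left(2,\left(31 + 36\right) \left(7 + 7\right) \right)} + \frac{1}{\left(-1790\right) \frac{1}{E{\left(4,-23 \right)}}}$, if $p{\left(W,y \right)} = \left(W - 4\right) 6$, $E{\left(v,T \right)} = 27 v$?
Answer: $- \frac{10794}{895} \approx -12.06$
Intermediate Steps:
$p{\left(W,y \right)} = -24 + 6 W$ ($p{\left(W,y \right)} = \left(-4 + W\right) 6 = -24 + 6 W$)
$p{\left(2,\left(31 + 36\right) \left(7 + 7\right) \right)} + \frac{1}{\left(-1790\right) \frac{1}{E{\left(4,-23 \right)}}} = \left(-24 + 6 \cdot 2\right) + \frac{1}{\left(-1790\right) \frac{1}{27 \cdot 4}} = \left(-24 + 12\right) + \frac{1}{\left(-1790\right) \frac{1}{108}} = -12 + \frac{1}{\left(-1790\right) \frac{1}{108}} = -12 + \frac{1}{- \frac{895}{54}} = -12 - \frac{54}{895} = - \frac{10794}{895}$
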